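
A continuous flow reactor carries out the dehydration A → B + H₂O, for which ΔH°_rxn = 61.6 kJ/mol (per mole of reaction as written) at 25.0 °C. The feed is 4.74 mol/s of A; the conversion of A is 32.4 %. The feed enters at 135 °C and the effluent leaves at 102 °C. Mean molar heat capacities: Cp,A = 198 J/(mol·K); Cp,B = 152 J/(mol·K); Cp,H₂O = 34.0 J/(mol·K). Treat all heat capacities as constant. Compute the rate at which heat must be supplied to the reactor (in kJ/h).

Q_in = 224000 kJ/h

Extent of reaction ξ = 0.324 × 4.74 = 1.5358 mol/s
Reaction term: ξ·ΔH°_rxn = 1.5358 × 61.6 = 94.603 kJ/s
Sensible, feed 135→25 °C: -103.24 kJ/s
Outlet flows (mol/s): A 3.2042, B 1.5358, H₂O 1.5358
Sensible, products 25→102 °C: 70.847 kJ/s
Q = ΔH = 62.213 kJ/s = 62.213 kW
Heat supplied = 223970 kJ/h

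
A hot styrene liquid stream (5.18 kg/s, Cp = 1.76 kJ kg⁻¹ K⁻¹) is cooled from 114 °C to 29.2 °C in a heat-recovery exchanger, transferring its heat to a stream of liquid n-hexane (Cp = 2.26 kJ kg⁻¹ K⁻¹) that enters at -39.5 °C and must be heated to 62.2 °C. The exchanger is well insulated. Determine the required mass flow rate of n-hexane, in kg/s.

Heat released by hot stream: Q = 5.18 × 1.76 × (114 − 29.2) = 773.1 kJ/s
Energy balance on cold side (adiabatic exchanger): Q = ṁ_c·Cp_c·(T_c,out − T_c,in)
ṁ_c = 773.1 / [2.26 × (62.2 − -39.5)] = 3.3636 kg/s

ṁ_c = 3.36 kg/s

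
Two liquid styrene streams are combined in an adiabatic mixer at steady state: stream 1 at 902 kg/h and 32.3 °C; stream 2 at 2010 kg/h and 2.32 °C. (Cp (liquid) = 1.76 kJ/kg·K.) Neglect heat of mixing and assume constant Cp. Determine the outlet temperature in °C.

T_out = 11.6 °C

Adiabatic, steady state ⇒ Σ ṁᵢCp,ᵢ(T_out − Tᵢ) = 0
T_out = Σ ṁᵢCp,ᵢTᵢ / Σ ṁᵢCp,ᵢ
      = 59484 / 5125.1 = 11.606 °C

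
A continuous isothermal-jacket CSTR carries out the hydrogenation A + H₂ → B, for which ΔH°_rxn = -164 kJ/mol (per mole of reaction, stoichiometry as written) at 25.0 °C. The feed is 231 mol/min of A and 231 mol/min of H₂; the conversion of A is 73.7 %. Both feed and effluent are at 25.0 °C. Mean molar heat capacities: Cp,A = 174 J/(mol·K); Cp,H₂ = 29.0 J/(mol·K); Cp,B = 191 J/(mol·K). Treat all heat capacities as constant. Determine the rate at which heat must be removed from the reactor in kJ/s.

Q_out = 465 kJ/s

Extent of reaction ξ = 0.737 × 231 = 170.25 mol/min
Reaction term: ξ·ΔH°_rxn = 170.25 × -164 = -27921 kJ/min
Q = ΔH = -27921 kJ/min = -465.34 kW
Heat removed = 465.34 kJ/s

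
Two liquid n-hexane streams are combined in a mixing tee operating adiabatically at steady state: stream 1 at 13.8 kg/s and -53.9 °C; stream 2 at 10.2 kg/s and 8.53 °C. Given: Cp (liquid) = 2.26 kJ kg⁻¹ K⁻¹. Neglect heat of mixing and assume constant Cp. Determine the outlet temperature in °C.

No heat crosses the boundary, so H_out = H_in.
Σ ṁᵢCp,ᵢTᵢ = 13.8×2.26×-53.9 + 10.2×2.26×8.53 = -1484.4
Σ ṁᵢCp,ᵢ = 13.8×2.26 + 10.2×2.26 = 54.24
T_out = -1484.4 / 54.24 = -27.367 °C

T_out = -27.4 °C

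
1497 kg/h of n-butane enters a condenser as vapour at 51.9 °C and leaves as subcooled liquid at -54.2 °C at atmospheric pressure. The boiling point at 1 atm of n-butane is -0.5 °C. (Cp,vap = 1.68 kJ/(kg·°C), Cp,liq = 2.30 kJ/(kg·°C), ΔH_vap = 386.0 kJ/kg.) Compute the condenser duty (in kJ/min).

Q_c = 14900 kJ/min

vapour 51.9→-0.5 °C: -88.032 kJ/kg
condensation at -0.5 °C: -386 kJ/kg
liquid -0.5→-54.2 °C: -123.51 kJ/kg
Δh = -88.032 + -386 + -123.51 = -597.54 kJ/kg
Q = ṁ·Δh = 1497 kg/h × -597.54 kJ/kg = -894520 kJ/h
|Q| = 248.48 kW = 14909 kJ/min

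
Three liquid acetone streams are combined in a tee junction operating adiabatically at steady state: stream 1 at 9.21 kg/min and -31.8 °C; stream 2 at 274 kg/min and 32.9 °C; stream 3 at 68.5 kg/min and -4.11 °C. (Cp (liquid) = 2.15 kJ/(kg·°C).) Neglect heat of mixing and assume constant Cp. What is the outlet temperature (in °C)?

T_out = 24.0 °C

Adiabatic, steady state ⇒ Σ ṁᵢCp,ᵢ(T_out − Tᵢ) = 0
Σ ṁᵢCp,ᵢTᵢ = 9.21×2.15×-31.8 + 274×2.15×32.9 + 68.5×2.15×-4.11 = 18146
Σ ṁᵢCp,ᵢ = 9.21×2.15 + 274×2.15 + 68.5×2.15 = 756.18
T_out = 18146 / 756.18 = 23.998 °C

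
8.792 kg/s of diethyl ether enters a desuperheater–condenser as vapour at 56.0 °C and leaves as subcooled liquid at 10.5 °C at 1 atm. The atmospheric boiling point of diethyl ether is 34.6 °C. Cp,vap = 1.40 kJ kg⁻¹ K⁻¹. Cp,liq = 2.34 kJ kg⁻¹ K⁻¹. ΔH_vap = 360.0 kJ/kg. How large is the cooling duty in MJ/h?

vapour 56.0→34.6 °C: -29.96 kJ/kg
condensation at 34.6 °C: -360 kJ/kg
liquid 34.6→10.5 °C: -56.394 kJ/kg
Δh = -29.96 + -360 + -56.394 = -446.35 kJ/kg
Q = ṁ·Δh = 8.792 kg/s × -446.35 kJ/kg = -3924.3 kJ/s
|Q| = 3924.3 kW = 14128 MJ/h

Q_c = 14100 MJ/h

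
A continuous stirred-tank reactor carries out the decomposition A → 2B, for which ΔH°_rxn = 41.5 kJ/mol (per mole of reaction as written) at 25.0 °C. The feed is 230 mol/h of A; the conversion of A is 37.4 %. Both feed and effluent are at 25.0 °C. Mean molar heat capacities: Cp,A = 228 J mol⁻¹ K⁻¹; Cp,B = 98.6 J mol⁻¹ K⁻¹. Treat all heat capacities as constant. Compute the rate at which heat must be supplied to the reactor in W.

Q_in = 992 W

Extent of reaction ξ = 0.374 × 230 = 86.02 mol/h
Reaction term: ξ·ΔH°_rxn = 86.02 × 41.5 = 3569.8 kJ/h
Q = ΔH = 3569.8 kJ/h = 0.99162 kW
Heat supplied = 991.62 W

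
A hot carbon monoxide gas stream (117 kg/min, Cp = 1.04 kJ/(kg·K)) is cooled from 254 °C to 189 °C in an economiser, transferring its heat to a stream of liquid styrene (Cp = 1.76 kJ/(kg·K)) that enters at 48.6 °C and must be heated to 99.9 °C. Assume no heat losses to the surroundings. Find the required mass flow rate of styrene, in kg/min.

ṁ_c = 87.6 kg/min

Heat released by hot stream: Q = 117 × 1.04 × (254 − 189) = 7909.2 kJ/min
Energy balance on cold side (adiabatic exchanger): Q = ṁ_c·Cp_c·(T_c,out − T_c,in)
ṁ_c = 7909.2 / [1.76 × (99.9 − 48.6)] = 87.6 kg/min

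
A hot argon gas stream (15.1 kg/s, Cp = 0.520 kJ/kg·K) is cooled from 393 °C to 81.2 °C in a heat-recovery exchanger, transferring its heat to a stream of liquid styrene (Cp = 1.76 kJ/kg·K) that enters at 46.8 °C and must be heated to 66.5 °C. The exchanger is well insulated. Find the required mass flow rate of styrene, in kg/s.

ṁ_c = 70.6 kg/s

Heat released by hot stream: Q = 15.1 × 0.520 × (393 − 81.2) = 2448.3 kJ/s
Energy balance on cold side (adiabatic exchanger): Q = ṁ_c·Cp_c·(T_c,out − T_c,in)
ṁ_c = 2448.3 / [1.76 × (66.5 − 46.8)] = 70.612 kg/s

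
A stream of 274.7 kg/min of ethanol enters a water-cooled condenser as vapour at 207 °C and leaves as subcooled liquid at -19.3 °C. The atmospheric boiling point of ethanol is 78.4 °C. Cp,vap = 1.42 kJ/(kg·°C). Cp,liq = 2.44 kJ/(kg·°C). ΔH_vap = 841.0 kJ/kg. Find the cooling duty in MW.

vapour 207→78.4 °C: -182.61 kJ/kg
condensation at 78.4 °C: -841 kJ/kg
liquid 78.4→-19.3 °C: -238.39 kJ/kg
Δh = -182.61 + -841 + -238.39 = -1262 kJ/kg
Q = ṁ·Δh = 274.7 kg/min × -1262 kJ/kg = -346670 kJ/min
|Q| = 5777.9 kW = 5.7779 MW

Q_c = 5.78 MW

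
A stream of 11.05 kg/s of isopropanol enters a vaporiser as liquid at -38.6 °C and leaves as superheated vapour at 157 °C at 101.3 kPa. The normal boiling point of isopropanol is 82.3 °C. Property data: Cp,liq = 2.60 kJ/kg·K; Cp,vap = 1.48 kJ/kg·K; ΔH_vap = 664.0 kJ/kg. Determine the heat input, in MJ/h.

liquid -38.6→82.3 °C: 314.34 kJ/kg
vaporisation at 82.3 °C: 664 kJ/kg
vapour 82.3→157 °C: 110.56 kJ/kg
Δh = 314.34 + 664 + 110.56 = 1088.9 kJ/kg
Q = ṁ·Δh = 11.05 kg/s × 1088.9 kJ/kg = 12032 kJ/s
|Q| = 12032 kW = 43316 MJ/h

Q = 43300 MJ/h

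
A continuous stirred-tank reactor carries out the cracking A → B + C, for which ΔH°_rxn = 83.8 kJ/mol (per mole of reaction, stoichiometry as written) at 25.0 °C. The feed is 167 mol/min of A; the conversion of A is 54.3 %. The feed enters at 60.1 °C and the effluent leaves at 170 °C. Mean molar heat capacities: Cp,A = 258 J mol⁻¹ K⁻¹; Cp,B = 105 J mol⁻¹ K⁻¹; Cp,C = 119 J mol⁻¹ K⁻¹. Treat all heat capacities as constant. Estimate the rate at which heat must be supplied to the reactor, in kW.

Extent of reaction ξ = 0.543 × 167 = 90.681 mol/min
Reaction term: ξ·ΔH°_rxn = 90.681 × 83.8 = 7599.1 kJ/min
Sensible, feed 60.1→25 °C: -1512.3 kJ/min
Outlet flows (mol/min): A 76.319, B 90.681, C 90.681
Sensible, products 25→170 °C: 5800.4 kJ/min
Q = ΔH = 11887 kJ/min = 198.12 kW
Heat supplied = 198.12 kW

Q_in = 198 kW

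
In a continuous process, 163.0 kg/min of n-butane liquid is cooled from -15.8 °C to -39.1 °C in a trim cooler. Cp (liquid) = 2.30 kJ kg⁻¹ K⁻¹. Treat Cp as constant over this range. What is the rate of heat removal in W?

Q = ṁ·Cp·ΔT = 163.0 × 2.30 × (-39.1 − -15.8) = -8735.2 kJ/min
Converting: 8735.2 / 60 s = 145.59 kW
Cooling duty = 145590 W

Q_c = 146000 W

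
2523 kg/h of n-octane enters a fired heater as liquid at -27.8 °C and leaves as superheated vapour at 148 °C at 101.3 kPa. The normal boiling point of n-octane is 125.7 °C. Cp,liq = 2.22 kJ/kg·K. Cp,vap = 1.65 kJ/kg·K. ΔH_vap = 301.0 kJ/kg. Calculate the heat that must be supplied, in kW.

liquid -27.8→125.7 °C: 340.77 kJ/kg
vaporisation at 125.7 °C: 301 kJ/kg
vapour 125.7→148 °C: 36.795 kJ/kg
Δh = 340.77 + 301 + 36.795 = 678.57 kJ/kg
Q = ṁ·Δh = 2523 kg/h × 678.57 kJ/kg = 1.712e+06 kJ/h
|Q| = 475.56 kW

Q = 476 kW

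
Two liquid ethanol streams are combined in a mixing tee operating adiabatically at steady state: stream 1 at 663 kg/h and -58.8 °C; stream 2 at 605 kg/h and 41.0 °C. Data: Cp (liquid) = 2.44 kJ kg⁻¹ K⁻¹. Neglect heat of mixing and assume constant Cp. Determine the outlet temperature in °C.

T_out = -11.2 °C

Adiabatic, steady state ⇒ Σ ṁᵢCp,ᵢ(T_out − Tᵢ) = 0
Σ ṁᵢCp,ᵢTᵢ = 663×2.44×-58.8 + 605×2.44×41.0 = -34598
Σ ṁᵢCp,ᵢ = 663×2.44 + 605×2.44 = 3093.9
T_out = -34598 / 3093.9 = -11.182 °C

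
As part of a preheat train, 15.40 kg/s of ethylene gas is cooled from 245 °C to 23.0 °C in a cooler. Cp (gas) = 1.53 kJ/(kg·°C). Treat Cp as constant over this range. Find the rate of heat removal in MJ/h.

Q = ṁ·Cp·ΔT = 15.40 × 1.53 × (23.0 − 245) = -5230.8 kJ/s
Cooling duty = 18831 MJ/h

Q_c = 18800 MJ/h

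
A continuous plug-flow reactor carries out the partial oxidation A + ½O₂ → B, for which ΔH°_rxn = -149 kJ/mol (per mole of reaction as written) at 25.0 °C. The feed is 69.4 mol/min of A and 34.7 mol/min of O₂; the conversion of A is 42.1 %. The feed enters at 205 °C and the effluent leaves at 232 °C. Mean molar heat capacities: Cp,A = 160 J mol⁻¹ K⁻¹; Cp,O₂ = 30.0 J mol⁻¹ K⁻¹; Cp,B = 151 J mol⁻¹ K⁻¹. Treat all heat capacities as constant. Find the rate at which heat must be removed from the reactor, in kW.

Q_out = 69.5 kW

Extent of reaction ξ = 0.421 × 69.4 = 29.217 mol/min
Reaction term: ξ·ΔH°_rxn = 29.217 × -149 = -4353.4 kJ/min
Sensible, feed 205→25 °C: -2186.1 kJ/min
Outlet flows (mol/min): A 40.183, O₂ 20.091, B 29.217
Sensible, products 25→232 °C: 2368.9 kJ/min
Q = ΔH = -4170.6 kJ/min = -69.51 kW
Heat removed = 69.51 kW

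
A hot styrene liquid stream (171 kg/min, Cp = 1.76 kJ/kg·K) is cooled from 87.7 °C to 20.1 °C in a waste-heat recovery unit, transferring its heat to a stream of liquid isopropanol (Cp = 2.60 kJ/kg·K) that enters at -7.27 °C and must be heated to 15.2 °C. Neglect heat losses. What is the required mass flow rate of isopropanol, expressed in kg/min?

Heat released by hot stream: Q = 171 × 1.76 × (87.7 − 20.1) = 20345 kJ/min
Energy balance on cold side (adiabatic exchanger): Q = ṁ_c·Cp_c·(T_c,out − T_c,in)
ṁ_c = 20345 / [2.60 × (15.2 − -7.27)] = 348.24 kg/min

ṁ_c = 348 kg/min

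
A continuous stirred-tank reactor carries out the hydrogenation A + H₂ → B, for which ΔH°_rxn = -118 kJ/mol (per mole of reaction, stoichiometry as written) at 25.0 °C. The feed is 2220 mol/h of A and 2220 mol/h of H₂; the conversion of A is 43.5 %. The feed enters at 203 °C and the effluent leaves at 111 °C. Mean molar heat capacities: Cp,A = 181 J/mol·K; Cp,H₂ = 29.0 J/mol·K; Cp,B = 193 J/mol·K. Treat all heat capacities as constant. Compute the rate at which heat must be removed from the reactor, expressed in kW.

Extent of reaction ξ = 0.435 × 2220 = 965.7 mol/h
Reaction term: ξ·ΔH°_rxn = 965.7 × -118 = -113950 kJ/h
Sensible, feed 203→25 °C: -82984 kJ/h
Outlet flows (mol/h): A 1254.3, H₂ 1254.3, B 965.7
Sensible, products 25→111 °C: 38681 kJ/h
Q = ΔH = -158250 kJ/h = -43.96 kW
Heat removed = 43.96 kW

Q_out = 44.0 kW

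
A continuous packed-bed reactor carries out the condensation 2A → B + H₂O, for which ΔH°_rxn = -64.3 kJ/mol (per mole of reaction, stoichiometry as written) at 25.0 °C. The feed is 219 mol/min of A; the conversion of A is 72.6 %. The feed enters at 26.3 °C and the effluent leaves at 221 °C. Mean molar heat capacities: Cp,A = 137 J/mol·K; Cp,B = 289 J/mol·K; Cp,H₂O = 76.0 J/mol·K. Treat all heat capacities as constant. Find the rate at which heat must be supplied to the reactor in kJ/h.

Extent of reaction ξ = 0.726 × 219 / 2 = 79.497 mol/min
Reaction term: ξ·ΔH°_rxn = 79.497 × -64.3 = -5111.7 kJ/min
Sensible, feed 26.3→25 °C: -39.004 kJ/min
Outlet flows (mol/min): A 60.006, B 79.497, H₂O 79.497
Sensible, products 25→221 °C: 7298.5 kJ/min
Q = ΔH = 2147.8 kJ/min = 35.797 kW
Heat supplied = 128870 kJ/h

Q_in = 129000 kJ/h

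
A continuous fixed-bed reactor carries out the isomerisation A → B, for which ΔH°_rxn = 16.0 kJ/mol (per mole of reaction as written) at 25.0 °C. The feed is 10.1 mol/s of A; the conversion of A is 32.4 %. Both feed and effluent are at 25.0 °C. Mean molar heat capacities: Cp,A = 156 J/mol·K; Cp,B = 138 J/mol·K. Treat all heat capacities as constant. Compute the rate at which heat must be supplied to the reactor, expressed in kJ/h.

Extent of reaction ξ = 0.324 × 10.1 = 3.2724 mol/s
Reaction term: ξ·ΔH°_rxn = 3.2724 × 16.0 = 52.358 kJ/s
Q = ΔH = 52.358 kJ/s = 52.358 kW
Heat supplied = 188490 kJ/h

Q_in = 188000 kJ/h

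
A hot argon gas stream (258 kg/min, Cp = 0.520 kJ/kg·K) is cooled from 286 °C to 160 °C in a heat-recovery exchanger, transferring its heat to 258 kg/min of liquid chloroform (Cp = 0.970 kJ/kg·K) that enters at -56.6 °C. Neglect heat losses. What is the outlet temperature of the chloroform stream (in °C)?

Heat released by hot stream: Q = 258 × 0.520 × (286 − 160) = 16904 kJ/min
Energy balance on cold side (adiabatic exchanger): Q = ṁ_c·Cp_c·(T_c,out − T_c,in)
T_c,out = -56.6 + 16904/(258 × 0.970) = 10.946 °C

T_c,out = 10.9 °C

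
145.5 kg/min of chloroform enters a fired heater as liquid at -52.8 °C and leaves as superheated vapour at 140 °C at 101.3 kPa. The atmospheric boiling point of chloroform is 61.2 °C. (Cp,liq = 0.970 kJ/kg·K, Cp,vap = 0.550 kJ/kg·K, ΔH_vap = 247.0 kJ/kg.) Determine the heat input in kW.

liquid -52.8→61.2 °C: 110.58 kJ/kg
vaporisation at 61.2 °C: 247 kJ/kg
vapour 61.2→140 °C: 43.34 kJ/kg
Δh = 110.58 + 247 + 43.34 = 400.92 kJ/kg
Q = ṁ·Δh = 145.5 kg/min × 400.92 kJ/kg = 58334 kJ/min
|Q| = 972.23 kW

Q = 972 kW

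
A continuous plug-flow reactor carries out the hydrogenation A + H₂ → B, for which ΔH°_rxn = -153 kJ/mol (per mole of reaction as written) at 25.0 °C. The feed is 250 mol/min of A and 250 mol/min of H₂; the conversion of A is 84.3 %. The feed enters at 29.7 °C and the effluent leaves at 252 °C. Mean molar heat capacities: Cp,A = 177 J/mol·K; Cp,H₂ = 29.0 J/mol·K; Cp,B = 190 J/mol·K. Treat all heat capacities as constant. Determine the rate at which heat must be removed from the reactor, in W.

Q_out = 359000 W

Extent of reaction ξ = 0.843 × 250 = 210.75 mol/min
Reaction term: ξ·ΔH°_rxn = 210.75 × -153 = -32245 kJ/min
Sensible, feed 29.7→25 °C: -242.05 kJ/min
Outlet flows (mol/min): A 39.25, H₂ 39.25, B 210.75
Sensible, products 25→252 °C: 10925 kJ/min
Q = ΔH = -21562 kJ/min = -359.36 kW
Heat removed = 359360 W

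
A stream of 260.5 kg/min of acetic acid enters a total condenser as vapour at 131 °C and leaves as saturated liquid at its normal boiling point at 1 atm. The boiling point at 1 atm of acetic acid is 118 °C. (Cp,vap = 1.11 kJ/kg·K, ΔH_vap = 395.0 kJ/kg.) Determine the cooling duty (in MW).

Q_c = 1.78 MW

vapour 131→118 °C: -14.43 kJ/kg
condensation at 118 °C: -395 kJ/kg
Δh = -14.43 + -395 = -409.43 kJ/kg
Q = ṁ·Δh = 260.5 kg/min × -409.43 kJ/kg = -106660 kJ/min
|Q| = 1777.6 kW = 1.7776 MW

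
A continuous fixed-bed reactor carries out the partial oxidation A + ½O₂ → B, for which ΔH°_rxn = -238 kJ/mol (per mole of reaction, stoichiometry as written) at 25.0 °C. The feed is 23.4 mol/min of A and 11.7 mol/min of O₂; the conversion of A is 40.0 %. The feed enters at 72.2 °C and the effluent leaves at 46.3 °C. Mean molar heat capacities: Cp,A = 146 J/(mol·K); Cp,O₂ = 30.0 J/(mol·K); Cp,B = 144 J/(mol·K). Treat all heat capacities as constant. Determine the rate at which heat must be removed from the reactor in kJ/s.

Q_out = 38.8 kJ/s

Extent of reaction ξ = 0.400 × 23.4 = 9.36 mol/min
Reaction term: ξ·ΔH°_rxn = 9.36 × -238 = -2227.7 kJ/min
Sensible, feed 72.2→25 °C: -177.82 kJ/min
Outlet flows (mol/min): A 14.04, O₂ 7.02, B 9.36
Sensible, products 25→46.3 °C: 76.856 kJ/min
Q = ΔH = -2328.6 kJ/min = -38.811 kW
Heat removed = 38.811 kJ/s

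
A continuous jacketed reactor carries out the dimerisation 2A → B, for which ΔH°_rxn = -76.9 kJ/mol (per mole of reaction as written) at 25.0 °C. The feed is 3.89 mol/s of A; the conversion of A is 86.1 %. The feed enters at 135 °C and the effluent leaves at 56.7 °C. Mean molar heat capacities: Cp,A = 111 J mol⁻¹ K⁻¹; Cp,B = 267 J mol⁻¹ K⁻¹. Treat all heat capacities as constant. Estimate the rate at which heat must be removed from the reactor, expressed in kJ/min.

Q_out = 9610 kJ/min

Extent of reaction ξ = 0.861 × 3.89 / 2 = 1.6746 mol/s
Reaction term: ξ·ΔH°_rxn = 1.6746 × -76.9 = -128.78 kJ/s
Sensible, feed 135→25 °C: -47.497 kJ/s
Outlet flows (mol/s): A 0.54071, B 1.6746
Sensible, products 25→56.7 °C: 16.077 kJ/s
Q = ΔH = -160.2 kJ/s = -160.2 kW
Heat removed = 9612 kJ/min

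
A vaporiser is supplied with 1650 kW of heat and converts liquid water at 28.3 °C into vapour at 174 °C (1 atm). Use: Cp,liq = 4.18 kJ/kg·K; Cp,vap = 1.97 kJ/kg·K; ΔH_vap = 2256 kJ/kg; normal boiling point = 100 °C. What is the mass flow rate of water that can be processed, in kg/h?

ṁ = 2200 kg/h

Δh = 4.18×(100−28.3) + 2256 + 1.97×(174−100) = 2701.5 kJ/kg
Q = 1650 kW = 1650 kJ/s = 5.94e+06 kJ/h
ṁ = Q/Δh = 5.94e+06 / 2701.5 = 2198.8 kg/h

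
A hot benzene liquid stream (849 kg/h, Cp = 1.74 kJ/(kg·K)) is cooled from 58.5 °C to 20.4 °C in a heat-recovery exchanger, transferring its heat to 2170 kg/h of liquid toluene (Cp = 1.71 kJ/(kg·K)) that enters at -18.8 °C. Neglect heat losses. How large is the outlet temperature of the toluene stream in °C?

T_c,out = -3.63 °C

Heat released by hot stream: Q = 849 × 1.74 × (58.5 − 20.4) = 56284 kJ/h
Energy balance on cold side (adiabatic exchanger): Q = ṁ_c·Cp_c·(T_c,out − T_c,in)
T_c,out = -18.8 + 56284/(2170 × 1.71) = -3.6321 °C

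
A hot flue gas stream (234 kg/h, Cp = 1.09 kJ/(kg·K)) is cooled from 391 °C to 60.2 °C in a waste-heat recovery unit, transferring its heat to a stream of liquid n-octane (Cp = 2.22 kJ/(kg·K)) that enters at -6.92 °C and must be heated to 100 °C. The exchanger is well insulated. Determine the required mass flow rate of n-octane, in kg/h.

Heat released by hot stream: Q = 234 × 1.09 × (391 − 60.2) = 84374 kJ/h
Energy balance on cold side (adiabatic exchanger): Q = ṁ_c·Cp_c·(T_c,out − T_c,in)
ṁ_c = 84374 / [2.22 × (100 − -6.92)] = 355.46 kg/h

ṁ_c = 355 kg/h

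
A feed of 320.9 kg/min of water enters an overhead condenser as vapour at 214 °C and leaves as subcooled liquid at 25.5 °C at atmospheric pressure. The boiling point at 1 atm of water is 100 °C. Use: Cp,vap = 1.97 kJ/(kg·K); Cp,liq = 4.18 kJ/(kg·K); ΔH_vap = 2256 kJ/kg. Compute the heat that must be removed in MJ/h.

Q_c = 53800 MJ/h

vapour 214→100 °C: -224.58 kJ/kg
condensation at 100 °C: -2256 kJ/kg
liquid 100→25.5 °C: -311.41 kJ/kg
Δh = -224.58 + -2256 + -311.41 = -2792 kJ/kg
Q = ṁ·Δh = 320.9 kg/min × -2792 kJ/kg = -895950 kJ/min
|Q| = 14932 kW = 53757 MJ/h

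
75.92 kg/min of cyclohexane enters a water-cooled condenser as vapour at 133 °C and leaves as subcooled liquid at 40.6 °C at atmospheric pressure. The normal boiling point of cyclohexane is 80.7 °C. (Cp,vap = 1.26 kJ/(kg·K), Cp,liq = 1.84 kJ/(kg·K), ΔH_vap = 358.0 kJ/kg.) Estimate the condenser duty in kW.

Q_c = 630 kW

vapour 133→80.7 °C: -65.898 kJ/kg
condensation at 80.7 °C: -358 kJ/kg
liquid 80.7→40.6 °C: -73.784 kJ/kg
Δh = -65.898 + -358 + -73.784 = -497.68 kJ/kg
Q = ṁ·Δh = 75.92 kg/min × -497.68 kJ/kg = -37784 kJ/min
|Q| = 629.73 kW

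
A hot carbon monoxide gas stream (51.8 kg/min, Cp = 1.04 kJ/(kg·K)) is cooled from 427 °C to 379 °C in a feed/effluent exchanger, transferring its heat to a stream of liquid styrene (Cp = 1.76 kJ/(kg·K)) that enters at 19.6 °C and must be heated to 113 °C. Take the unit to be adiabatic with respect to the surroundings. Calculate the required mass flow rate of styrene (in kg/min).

Heat released by hot stream: Q = 51.8 × 1.04 × (427 − 379) = 2585.9 kJ/min
Energy balance on cold side (adiabatic exchanger): Q = ṁ_c·Cp_c·(T_c,out − T_c,in)
ṁ_c = 2585.9 / [1.76 × (113 − 19.6)] = 15.731 kg/min

ṁ_c = 15.7 kg/min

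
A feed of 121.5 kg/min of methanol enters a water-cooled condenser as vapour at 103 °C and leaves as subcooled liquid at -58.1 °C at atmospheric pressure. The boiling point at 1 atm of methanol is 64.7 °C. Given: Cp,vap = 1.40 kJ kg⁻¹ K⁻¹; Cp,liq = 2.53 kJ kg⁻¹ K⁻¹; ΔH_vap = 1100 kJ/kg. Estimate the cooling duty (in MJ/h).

Q_c = 10700 MJ/h

vapour 103→64.7 °C: -53.62 kJ/kg
condensation at 64.7 °C: -1100 kJ/kg
liquid 64.7→-58.1 °C: -310.68 kJ/kg
Δh = -53.62 + -1100 + -310.68 = -1464.3 kJ/kg
Q = ṁ·Δh = 121.5 kg/min × -1464.3 kJ/kg = -177910 kJ/min
|Q| = 2965.2 kW = 10675 MJ/h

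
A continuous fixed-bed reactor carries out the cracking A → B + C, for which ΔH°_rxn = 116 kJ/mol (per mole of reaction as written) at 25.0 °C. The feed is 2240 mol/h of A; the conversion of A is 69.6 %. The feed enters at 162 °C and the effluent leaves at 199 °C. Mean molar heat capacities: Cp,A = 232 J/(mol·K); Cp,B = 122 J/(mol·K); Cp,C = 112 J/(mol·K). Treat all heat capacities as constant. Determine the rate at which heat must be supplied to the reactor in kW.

Extent of reaction ξ = 0.696 × 2240 = 1559 mol/h
Reaction term: ξ·ΔH°_rxn = 1559 × 116 = 180850 kJ/h
Sensible, feed 162→25 °C: -71196 kJ/h
Outlet flows (mol/h): A 680.96, B 1559, C 1559
Sensible, products 25→199 °C: 90967 kJ/h
Q = ΔH = 200620 kJ/h = 55.728 kW
Heat supplied = 55.728 kW

Q_in = 55.7 kW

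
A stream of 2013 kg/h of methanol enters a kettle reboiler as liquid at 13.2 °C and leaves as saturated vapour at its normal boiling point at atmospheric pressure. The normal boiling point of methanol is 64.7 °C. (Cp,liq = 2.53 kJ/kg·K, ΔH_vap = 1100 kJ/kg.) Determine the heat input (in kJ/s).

Q = 688 kJ/s

liquid 13.2→64.7 °C: 130.29 kJ/kg
vaporisation at 64.7 °C: 1100 kJ/kg
Δh = 130.29 + 1100 = 1230.3 kJ/kg
Q = ṁ·Δh = 2013 kg/h × 1230.3 kJ/kg = 2.4766e+06 kJ/h
|Q| = 687.94 kW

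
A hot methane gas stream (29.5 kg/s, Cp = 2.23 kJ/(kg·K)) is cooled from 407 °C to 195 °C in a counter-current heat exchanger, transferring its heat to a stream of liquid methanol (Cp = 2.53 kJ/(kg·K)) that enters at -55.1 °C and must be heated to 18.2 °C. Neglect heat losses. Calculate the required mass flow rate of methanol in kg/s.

Heat released by hot stream: Q = 29.5 × 2.23 × (407 − 195) = 13946 kJ/s
Energy balance on cold side (adiabatic exchanger): Q = ṁ_c·Cp_c·(T_c,out − T_c,in)
ṁ_c = 13946 / [2.53 × (18.2 − -55.1)] = 75.204 kg/s

ṁ_c = 75.2 kg/s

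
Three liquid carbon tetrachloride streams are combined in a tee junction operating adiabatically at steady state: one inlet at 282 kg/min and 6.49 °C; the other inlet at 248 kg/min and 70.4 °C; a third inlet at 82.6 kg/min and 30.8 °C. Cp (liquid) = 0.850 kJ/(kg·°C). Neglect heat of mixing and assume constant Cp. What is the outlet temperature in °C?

T_out = 35.6 °C

No heat crosses the boundary, so H_out = H_in.
Σ ṁᵢCp,ᵢTᵢ = 282×0.850×6.49 + 248×0.850×70.4 + 82.6×0.850×30.8 = 18558
Σ ṁᵢCp,ᵢ = 282×0.850 + 248×0.850 + 82.6×0.850 = 520.71
T_out = 18558 / 520.71 = 35.641 °C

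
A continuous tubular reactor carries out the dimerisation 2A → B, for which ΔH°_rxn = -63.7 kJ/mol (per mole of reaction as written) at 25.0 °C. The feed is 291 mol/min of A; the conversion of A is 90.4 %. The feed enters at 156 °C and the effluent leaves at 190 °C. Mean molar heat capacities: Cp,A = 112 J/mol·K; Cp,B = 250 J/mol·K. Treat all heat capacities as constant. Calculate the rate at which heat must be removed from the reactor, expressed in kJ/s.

Extent of reaction ξ = 0.904 × 291 / 2 = 131.53 mol/min
Reaction term: ξ·ΔH°_rxn = 131.53 × -63.7 = -8378.6 kJ/min
Sensible, feed 156→25 °C: -4269.6 kJ/min
Outlet flows (mol/min): A 27.936, B 131.53
Sensible, products 25→190 °C: 5942 kJ/min
Q = ΔH = -6706.2 kJ/min = -111.77 kW
Heat removed = 111.77 kJ/s

Q_out = 112 kJ/s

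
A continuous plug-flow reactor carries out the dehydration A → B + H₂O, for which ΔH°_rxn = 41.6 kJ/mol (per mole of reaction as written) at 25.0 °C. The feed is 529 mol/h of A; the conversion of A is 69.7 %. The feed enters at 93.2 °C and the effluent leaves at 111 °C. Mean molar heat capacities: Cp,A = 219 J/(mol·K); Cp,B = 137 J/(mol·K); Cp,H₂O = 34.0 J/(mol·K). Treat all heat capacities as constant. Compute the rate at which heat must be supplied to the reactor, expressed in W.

Q_in = 4410 W

Extent of reaction ξ = 0.697 × 529 = 368.71 mol/h
Reaction term: ξ·ΔH°_rxn = 368.71 × 41.6 = 15338 kJ/h
Sensible, feed 93.2→25 °C: -7901 kJ/h
Outlet flows (mol/h): A 160.29, B 368.71, H₂O 368.71
Sensible, products 25→111 °C: 8441.1 kJ/h
Q = ΔH = 15879 kJ/h = 4.4107 kW
Heat supplied = 4410.7 W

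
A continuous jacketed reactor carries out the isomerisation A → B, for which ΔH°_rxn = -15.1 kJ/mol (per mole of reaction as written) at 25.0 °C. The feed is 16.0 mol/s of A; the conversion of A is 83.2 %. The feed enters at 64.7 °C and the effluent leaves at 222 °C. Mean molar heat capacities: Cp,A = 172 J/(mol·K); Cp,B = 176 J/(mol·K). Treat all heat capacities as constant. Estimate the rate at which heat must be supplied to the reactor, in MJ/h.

Extent of reaction ξ = 0.832 × 16.0 = 13.312 mol/s
Reaction term: ξ·ΔH°_rxn = 13.312 × -15.1 = -201.01 kJ/s
Sensible, feed 64.7→25 °C: -109.25 kJ/s
Outlet flows (mol/s): A 2.688, B 13.312
Sensible, products 25→222 °C: 552.63 kJ/s
Q = ΔH = 242.37 kJ/s = 242.37 kW
Heat supplied = 872.53 MJ/h

Q_in = 873 MJ/h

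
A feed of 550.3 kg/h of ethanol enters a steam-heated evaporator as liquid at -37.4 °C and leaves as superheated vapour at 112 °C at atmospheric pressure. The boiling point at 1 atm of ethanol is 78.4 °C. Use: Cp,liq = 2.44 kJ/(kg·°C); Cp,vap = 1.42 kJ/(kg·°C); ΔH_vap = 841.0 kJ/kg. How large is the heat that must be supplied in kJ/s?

liquid -37.4→78.4 °C: 282.55 kJ/kg
vaporisation at 78.4 °C: 841 kJ/kg
vapour 78.4→112 °C: 47.712 kJ/kg
Δh = 282.55 + 841 + 47.712 = 1171.3 kJ/kg
Q = ṁ·Δh = 550.3 kg/h × 1171.3 kJ/kg = 644550 kJ/h
|Q| = 179.04 kW

Q = 179 kJ/s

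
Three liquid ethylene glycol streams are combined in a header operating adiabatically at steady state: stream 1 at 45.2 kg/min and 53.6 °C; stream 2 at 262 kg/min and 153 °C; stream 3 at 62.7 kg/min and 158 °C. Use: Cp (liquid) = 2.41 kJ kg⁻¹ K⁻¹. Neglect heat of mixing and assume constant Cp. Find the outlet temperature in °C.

Energy balance with Q = 0: Σ ṁᵢCp,ᵢ(T_out − Tᵢ) = 0
T_out = Σ ṁᵢCp,ᵢTᵢ / Σ ṁᵢCp,ᵢ
      = 126320 / 891.46 = 141.7 °C

T_out = 142 °C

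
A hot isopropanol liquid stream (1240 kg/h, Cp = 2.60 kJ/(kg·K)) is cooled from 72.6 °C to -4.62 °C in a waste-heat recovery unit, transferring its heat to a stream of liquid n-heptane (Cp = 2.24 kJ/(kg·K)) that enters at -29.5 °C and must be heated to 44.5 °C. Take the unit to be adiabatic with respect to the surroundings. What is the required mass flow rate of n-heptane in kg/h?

Heat released by hot stream: Q = 1240 × 2.60 × (72.6 − -4.62) = 248960 kJ/h
Energy balance on cold side (adiabatic exchanger): Q = ṁ_c·Cp_c·(T_c,out − T_c,in)
ṁ_c = 248960 / [2.24 × (44.5 − -29.5)] = 1501.9 kg/h

ṁ_c = 1500 kg/h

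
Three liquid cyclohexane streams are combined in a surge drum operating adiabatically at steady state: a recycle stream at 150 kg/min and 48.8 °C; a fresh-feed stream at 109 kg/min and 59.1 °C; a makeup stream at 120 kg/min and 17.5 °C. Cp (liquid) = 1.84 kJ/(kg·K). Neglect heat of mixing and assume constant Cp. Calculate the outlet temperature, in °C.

T_out = 41.9 °C

Energy balance with Q = 0: Σ ṁᵢCp,ᵢ(T_out − Tᵢ) = 0
Σ ṁᵢCp,ᵢTᵢ = 150×1.84×48.8 + 109×1.84×59.1 + 120×1.84×17.5 = 29186
Σ ṁᵢCp,ᵢ = 150×1.84 + 109×1.84 + 120×1.84 = 697.36
T_out = 29186 / 697.36 = 41.852 °C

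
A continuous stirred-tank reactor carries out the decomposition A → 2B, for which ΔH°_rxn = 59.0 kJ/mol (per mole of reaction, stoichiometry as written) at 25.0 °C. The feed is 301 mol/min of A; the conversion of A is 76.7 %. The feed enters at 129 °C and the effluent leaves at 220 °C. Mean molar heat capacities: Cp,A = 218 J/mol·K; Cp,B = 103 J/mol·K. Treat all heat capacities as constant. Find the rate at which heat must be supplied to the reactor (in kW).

Extent of reaction ξ = 0.767 × 301 = 230.87 mol/min
Reaction term: ξ·ΔH°_rxn = 230.87 × 59.0 = 13621 kJ/min
Sensible, feed 129→25 °C: -6824.3 kJ/min
Outlet flows (mol/min): A 70.133, B 461.73
Sensible, products 25→220 °C: 12255 kJ/min
Q = ΔH = 19052 kJ/min = 317.54 kW
Heat supplied = 317.54 kW

Q_in = 318 kW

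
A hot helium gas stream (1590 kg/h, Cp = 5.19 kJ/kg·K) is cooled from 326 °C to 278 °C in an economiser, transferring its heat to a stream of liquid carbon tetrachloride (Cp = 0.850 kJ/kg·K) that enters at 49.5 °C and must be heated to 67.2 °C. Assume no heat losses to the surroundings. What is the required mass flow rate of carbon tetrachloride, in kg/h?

ṁ_c = 26300 kg/h

Heat released by hot stream: Q = 1590 × 5.19 × (326 − 278) = 396100 kJ/h
Energy balance on cold side (adiabatic exchanger): Q = ṁ_c·Cp_c·(T_c,out − T_c,in)
ṁ_c = 396100 / [0.850 × (67.2 − 49.5)] = 26328 kg/h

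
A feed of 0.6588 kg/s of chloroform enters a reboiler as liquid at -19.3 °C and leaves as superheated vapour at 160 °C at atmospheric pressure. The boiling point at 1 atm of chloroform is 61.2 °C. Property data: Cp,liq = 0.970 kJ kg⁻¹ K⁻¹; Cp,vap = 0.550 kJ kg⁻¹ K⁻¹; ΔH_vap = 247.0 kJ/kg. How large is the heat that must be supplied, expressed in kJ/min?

liquid -19.3→61.2 °C: 78.085 kJ/kg
vaporisation at 61.2 °C: 247 kJ/kg
vapour 61.2→160 °C: 54.34 kJ/kg
Δh = 78.085 + 247 + 54.34 = 379.43 kJ/kg
Q = ṁ·Δh = 0.6588 kg/s × 379.43 kJ/kg = 249.97 kJ/s
|Q| = 249.97 kW = 14998 kJ/min

Q = 15000 kJ/min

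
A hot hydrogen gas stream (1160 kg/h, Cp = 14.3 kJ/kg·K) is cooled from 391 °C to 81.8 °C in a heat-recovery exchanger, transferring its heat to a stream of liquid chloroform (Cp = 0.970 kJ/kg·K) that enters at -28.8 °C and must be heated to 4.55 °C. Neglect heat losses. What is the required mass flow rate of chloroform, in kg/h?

Heat released by hot stream: Q = 1160 × 14.3 × (391 − 81.8) = 5.129e+06 kJ/h
Energy balance on cold side (adiabatic exchanger): Q = ṁ_c·Cp_c·(T_c,out − T_c,in)
ṁ_c = 5.129e+06 / [0.970 × (4.55 − -28.8)] = 158550 kg/h

ṁ_c = 159000 kg/h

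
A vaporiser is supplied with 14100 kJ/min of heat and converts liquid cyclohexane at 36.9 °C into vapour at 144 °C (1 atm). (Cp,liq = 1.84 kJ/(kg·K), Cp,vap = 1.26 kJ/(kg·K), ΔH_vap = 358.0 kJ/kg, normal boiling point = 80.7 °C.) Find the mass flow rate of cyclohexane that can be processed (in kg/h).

Δh = 1.84×(80.7−36.9) + 358.0 + 1.26×(144−80.7) = 518.35 kJ/kg
Q = 14100 kJ/min = 235 kJ/s = 846000 kJ/h
ṁ = Q/Δh = 846000 / 518.35 = 1632.1 kg/h

ṁ = 1630 kg/h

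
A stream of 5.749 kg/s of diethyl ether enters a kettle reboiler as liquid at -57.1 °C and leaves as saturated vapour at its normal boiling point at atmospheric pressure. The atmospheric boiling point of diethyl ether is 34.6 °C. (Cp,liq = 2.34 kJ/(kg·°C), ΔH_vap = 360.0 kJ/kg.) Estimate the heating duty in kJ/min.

liquid -57.1→34.6 °C: 214.58 kJ/kg
vaporisation at 34.6 °C: 360 kJ/kg
Δh = 214.58 + 360 = 574.58 kJ/kg
Q = ṁ·Δh = 5.749 kg/s × 574.58 kJ/kg = 3303.2 kJ/s
|Q| = 3303.2 kW = 198190 kJ/min

Q = 198000 kJ/min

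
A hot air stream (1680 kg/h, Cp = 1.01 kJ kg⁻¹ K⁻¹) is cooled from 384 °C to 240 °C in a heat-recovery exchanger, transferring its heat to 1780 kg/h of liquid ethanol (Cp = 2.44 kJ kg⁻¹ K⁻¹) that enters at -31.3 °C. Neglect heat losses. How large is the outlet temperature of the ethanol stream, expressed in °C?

T_c,out = 25.0 °C

Heat released by hot stream: Q = 1680 × 1.01 × (384 − 240) = 244340 kJ/h
Energy balance on cold side (adiabatic exchanger): Q = ṁ_c·Cp_c·(T_c,out − T_c,in)
T_c,out = -31.3 + 244340/(1780 × 2.44) = 24.958 °C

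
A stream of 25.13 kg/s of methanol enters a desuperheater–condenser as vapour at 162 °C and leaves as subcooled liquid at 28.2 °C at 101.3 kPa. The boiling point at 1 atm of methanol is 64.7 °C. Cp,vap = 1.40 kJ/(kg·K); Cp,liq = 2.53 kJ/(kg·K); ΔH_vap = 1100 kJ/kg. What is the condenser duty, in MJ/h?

vapour 162→64.7 °C: -136.22 kJ/kg
condensation at 64.7 °C: -1100 kJ/kg
liquid 64.7→28.2 °C: -92.345 kJ/kg
Δh = -136.22 + -1100 + -92.345 = -1328.6 kJ/kg
Q = ṁ·Δh = 25.13 kg/s × -1328.6 kJ/kg = -33387 kJ/s
|Q| = 33387 kW = 120190 MJ/h

Q_c = 120000 MJ/h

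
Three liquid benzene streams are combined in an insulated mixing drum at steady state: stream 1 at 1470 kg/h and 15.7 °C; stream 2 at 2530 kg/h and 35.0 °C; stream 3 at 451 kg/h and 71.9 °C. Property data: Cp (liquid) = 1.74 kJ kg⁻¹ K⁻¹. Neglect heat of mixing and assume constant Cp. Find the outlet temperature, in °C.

T_out = 32.4 °C

No heat crosses the boundary, so H_out = H_in.
T_out = Σ ṁᵢCp,ᵢTᵢ / Σ ṁᵢCp,ᵢ
      = 250660 / 7744.7 = 32.365 °C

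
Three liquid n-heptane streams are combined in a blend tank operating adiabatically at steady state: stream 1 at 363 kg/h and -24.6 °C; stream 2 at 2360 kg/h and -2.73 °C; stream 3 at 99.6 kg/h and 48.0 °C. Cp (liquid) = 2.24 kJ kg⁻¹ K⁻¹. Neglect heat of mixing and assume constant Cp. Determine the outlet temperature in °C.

T_out = -3.75 °C

Energy balance with Q = 0: Σ ṁᵢCp,ᵢ(T_out − Tᵢ) = 0
T_out = Σ ṁᵢCp,ᵢTᵢ / Σ ṁᵢCp,ᵢ
      = -23726 / 6322.6 = -3.7525 °C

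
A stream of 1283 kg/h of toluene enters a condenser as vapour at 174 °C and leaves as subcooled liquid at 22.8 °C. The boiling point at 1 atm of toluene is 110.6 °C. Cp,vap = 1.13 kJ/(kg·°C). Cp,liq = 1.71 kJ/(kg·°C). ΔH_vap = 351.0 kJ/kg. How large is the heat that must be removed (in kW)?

vapour 174→110.6 °C: -71.642 kJ/kg
condensation at 110.6 °C: -351 kJ/kg
liquid 110.6→22.8 °C: -150.14 kJ/kg
Δh = -71.642 + -351 + -150.14 = -572.78 kJ/kg
Q = ṁ·Δh = 1283 kg/h × -572.78 kJ/kg = -734880 kJ/h
|Q| = 204.13 kW

Q_c = 204 kW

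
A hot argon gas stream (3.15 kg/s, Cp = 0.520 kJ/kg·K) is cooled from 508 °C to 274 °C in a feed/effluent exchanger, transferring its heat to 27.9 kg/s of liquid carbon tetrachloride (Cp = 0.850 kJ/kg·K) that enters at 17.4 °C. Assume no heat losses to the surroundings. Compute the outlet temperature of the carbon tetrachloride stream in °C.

Heat released by hot stream: Q = 3.15 × 0.520 × (508 − 274) = 383.29 kJ/s
Energy balance on cold side (adiabatic exchanger): Q = ṁ_c·Cp_c·(T_c,out − T_c,in)
T_c,out = 17.4 + 383.29/(27.9 × 0.850) = 33.562 °C

T_c,out = 33.6 °C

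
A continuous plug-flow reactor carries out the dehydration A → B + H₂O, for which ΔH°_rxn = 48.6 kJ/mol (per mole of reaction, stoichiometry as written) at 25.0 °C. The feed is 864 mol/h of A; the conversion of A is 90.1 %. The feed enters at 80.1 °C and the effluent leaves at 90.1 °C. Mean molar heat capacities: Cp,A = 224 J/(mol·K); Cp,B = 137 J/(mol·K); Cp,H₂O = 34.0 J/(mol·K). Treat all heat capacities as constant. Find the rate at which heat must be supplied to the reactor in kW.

Extent of reaction ξ = 0.901 × 864 = 778.46 mol/h
Reaction term: ξ·ΔH°_rxn = 778.46 × 48.6 = 37833 kJ/h
Sensible, feed 80.1→25 °C: -10664 kJ/h
Outlet flows (mol/h): A 85.536, B 778.46, H₂O 778.46
Sensible, products 25→90.1 °C: 9913.3 kJ/h
Q = ΔH = 37083 kJ/h = 10.301 kW
Heat supplied = 10.301 kW

Q_in = 10.3 kW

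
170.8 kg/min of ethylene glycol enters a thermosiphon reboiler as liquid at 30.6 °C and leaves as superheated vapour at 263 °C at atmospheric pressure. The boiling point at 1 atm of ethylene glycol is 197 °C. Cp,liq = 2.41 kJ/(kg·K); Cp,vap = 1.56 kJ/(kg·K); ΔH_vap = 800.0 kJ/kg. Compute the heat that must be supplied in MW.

liquid 30.6→197 °C: 401.02 kJ/kg
vaporisation at 197 °C: 800 kJ/kg
vapour 197→263 °C: 102.96 kJ/kg
Δh = 401.02 + 800 + 102.96 = 1304 kJ/kg
Q = ṁ·Δh = 170.8 kg/min × 1304 kJ/kg = 222720 kJ/min
|Q| = 3712 kW = 3.712 MW

Q = 3.71 MW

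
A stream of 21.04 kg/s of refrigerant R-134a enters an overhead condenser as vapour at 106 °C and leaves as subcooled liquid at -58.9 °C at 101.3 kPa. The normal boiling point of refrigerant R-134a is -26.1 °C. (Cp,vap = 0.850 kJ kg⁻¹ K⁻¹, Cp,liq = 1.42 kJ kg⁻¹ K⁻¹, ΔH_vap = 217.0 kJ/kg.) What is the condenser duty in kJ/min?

Q_c = 474000 kJ/min

vapour 106→-26.1 °C: -112.28 kJ/kg
condensation at -26.1 °C: -217 kJ/kg
liquid -26.1→-58.9 °C: -46.576 kJ/kg
Δh = -112.28 + -217 + -46.576 = -375.86 kJ/kg
Q = ṁ·Δh = 21.04 kg/s × -375.86 kJ/kg = -7908.1 kJ/s
|Q| = 7908.1 kW = 474490 kJ/min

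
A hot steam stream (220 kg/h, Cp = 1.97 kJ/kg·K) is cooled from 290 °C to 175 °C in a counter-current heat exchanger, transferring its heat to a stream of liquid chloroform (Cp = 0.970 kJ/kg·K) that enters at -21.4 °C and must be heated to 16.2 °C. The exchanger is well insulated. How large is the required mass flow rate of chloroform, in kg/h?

Heat released by hot stream: Q = 220 × 1.97 × (290 − 175) = 49841 kJ/h
Energy balance on cold side (adiabatic exchanger): Q = ṁ_c·Cp_c·(T_c,out − T_c,in)
ṁ_c = 49841 / [0.970 × (16.2 − -21.4)] = 1366.6 kg/h

ṁ_c = 1370 kg/h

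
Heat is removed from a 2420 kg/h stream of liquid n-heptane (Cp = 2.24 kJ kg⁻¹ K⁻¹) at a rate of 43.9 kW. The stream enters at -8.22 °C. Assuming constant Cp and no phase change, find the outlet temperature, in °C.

Q = 43.9 kW = 158040 kJ/h
ΔT = Q/(ṁ·Cp) = 158040/(2420×2.24) = 29.154 K
T_out = -8.22 − 29.154 = -37.374 °C

T_out = -37.4 °C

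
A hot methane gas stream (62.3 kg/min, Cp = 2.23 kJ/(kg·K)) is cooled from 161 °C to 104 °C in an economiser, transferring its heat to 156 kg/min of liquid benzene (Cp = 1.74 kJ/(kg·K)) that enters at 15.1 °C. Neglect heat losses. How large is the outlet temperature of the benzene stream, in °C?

T_c,out = 44.3 °C

Heat released by hot stream: Q = 62.3 × 2.23 × (161 − 104) = 7919 kJ/min
Energy balance on cold side (adiabatic exchanger): Q = ṁ_c·Cp_c·(T_c,out − T_c,in)
T_c,out = 15.1 + 7919/(156 × 1.74) = 44.274 °C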